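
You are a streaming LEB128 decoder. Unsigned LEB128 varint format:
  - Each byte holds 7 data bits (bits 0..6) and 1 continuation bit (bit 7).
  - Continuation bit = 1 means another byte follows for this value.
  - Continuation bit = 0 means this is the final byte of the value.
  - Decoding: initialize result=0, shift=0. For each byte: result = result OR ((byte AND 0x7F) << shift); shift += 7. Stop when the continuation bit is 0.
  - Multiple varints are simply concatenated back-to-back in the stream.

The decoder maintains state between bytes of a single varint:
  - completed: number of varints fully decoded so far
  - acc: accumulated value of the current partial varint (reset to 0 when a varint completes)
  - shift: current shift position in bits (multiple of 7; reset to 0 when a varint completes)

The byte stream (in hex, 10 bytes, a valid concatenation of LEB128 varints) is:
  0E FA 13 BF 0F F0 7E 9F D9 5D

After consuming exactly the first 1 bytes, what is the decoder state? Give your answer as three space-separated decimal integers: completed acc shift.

Answer: 1 0 0

Derivation:
byte[0]=0x0E cont=0 payload=0x0E: varint #1 complete (value=14); reset -> completed=1 acc=0 shift=0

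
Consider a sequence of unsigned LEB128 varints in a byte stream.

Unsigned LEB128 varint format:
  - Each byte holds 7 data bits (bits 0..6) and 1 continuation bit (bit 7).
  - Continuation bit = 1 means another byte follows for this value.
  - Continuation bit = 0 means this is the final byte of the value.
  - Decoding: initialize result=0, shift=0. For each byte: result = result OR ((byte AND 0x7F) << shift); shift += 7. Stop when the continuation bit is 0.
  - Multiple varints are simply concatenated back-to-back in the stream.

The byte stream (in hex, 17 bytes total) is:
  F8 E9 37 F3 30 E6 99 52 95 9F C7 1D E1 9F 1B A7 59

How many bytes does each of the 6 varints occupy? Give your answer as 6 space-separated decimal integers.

Answer: 3 2 3 4 3 2

Derivation:
  byte[0]=0xF8 cont=1 payload=0x78=120: acc |= 120<<0 -> acc=120 shift=7
  byte[1]=0xE9 cont=1 payload=0x69=105: acc |= 105<<7 -> acc=13560 shift=14
  byte[2]=0x37 cont=0 payload=0x37=55: acc |= 55<<14 -> acc=914680 shift=21 [end]
Varint 1: bytes[0:3] = F8 E9 37 -> value 914680 (3 byte(s))
  byte[3]=0xF3 cont=1 payload=0x73=115: acc |= 115<<0 -> acc=115 shift=7
  byte[4]=0x30 cont=0 payload=0x30=48: acc |= 48<<7 -> acc=6259 shift=14 [end]
Varint 2: bytes[3:5] = F3 30 -> value 6259 (2 byte(s))
  byte[5]=0xE6 cont=1 payload=0x66=102: acc |= 102<<0 -> acc=102 shift=7
  byte[6]=0x99 cont=1 payload=0x19=25: acc |= 25<<7 -> acc=3302 shift=14
  byte[7]=0x52 cont=0 payload=0x52=82: acc |= 82<<14 -> acc=1346790 shift=21 [end]
Varint 3: bytes[5:8] = E6 99 52 -> value 1346790 (3 byte(s))
  byte[8]=0x95 cont=1 payload=0x15=21: acc |= 21<<0 -> acc=21 shift=7
  byte[9]=0x9F cont=1 payload=0x1F=31: acc |= 31<<7 -> acc=3989 shift=14
  byte[10]=0xC7 cont=1 payload=0x47=71: acc |= 71<<14 -> acc=1167253 shift=21
  byte[11]=0x1D cont=0 payload=0x1D=29: acc |= 29<<21 -> acc=61984661 shift=28 [end]
Varint 4: bytes[8:12] = 95 9F C7 1D -> value 61984661 (4 byte(s))
  byte[12]=0xE1 cont=1 payload=0x61=97: acc |= 97<<0 -> acc=97 shift=7
  byte[13]=0x9F cont=1 payload=0x1F=31: acc |= 31<<7 -> acc=4065 shift=14
  byte[14]=0x1B cont=0 payload=0x1B=27: acc |= 27<<14 -> acc=446433 shift=21 [end]
Varint 5: bytes[12:15] = E1 9F 1B -> value 446433 (3 byte(s))
  byte[15]=0xA7 cont=1 payload=0x27=39: acc |= 39<<0 -> acc=39 shift=7
  byte[16]=0x59 cont=0 payload=0x59=89: acc |= 89<<7 -> acc=11431 shift=14 [end]
Varint 6: bytes[15:17] = A7 59 -> value 11431 (2 byte(s))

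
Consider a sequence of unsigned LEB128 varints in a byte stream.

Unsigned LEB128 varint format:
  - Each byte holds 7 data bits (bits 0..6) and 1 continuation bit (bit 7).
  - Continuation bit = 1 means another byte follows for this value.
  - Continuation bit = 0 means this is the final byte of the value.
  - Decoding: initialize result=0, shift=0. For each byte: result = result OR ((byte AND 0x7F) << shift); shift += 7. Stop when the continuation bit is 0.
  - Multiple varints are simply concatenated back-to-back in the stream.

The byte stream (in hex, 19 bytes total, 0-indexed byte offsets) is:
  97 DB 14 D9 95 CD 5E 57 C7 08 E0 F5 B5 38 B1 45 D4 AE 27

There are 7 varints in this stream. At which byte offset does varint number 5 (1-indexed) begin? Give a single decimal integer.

Answer: 10

Derivation:
  byte[0]=0x97 cont=1 payload=0x17=23: acc |= 23<<0 -> acc=23 shift=7
  byte[1]=0xDB cont=1 payload=0x5B=91: acc |= 91<<7 -> acc=11671 shift=14
  byte[2]=0x14 cont=0 payload=0x14=20: acc |= 20<<14 -> acc=339351 shift=21 [end]
Varint 1: bytes[0:3] = 97 DB 14 -> value 339351 (3 byte(s))
  byte[3]=0xD9 cont=1 payload=0x59=89: acc |= 89<<0 -> acc=89 shift=7
  byte[4]=0x95 cont=1 payload=0x15=21: acc |= 21<<7 -> acc=2777 shift=14
  byte[5]=0xCD cont=1 payload=0x4D=77: acc |= 77<<14 -> acc=1264345 shift=21
  byte[6]=0x5E cont=0 payload=0x5E=94: acc |= 94<<21 -> acc=198396633 shift=28 [end]
Varint 2: bytes[3:7] = D9 95 CD 5E -> value 198396633 (4 byte(s))
  byte[7]=0x57 cont=0 payload=0x57=87: acc |= 87<<0 -> acc=87 shift=7 [end]
Varint 3: bytes[7:8] = 57 -> value 87 (1 byte(s))
  byte[8]=0xC7 cont=1 payload=0x47=71: acc |= 71<<0 -> acc=71 shift=7
  byte[9]=0x08 cont=0 payload=0x08=8: acc |= 8<<7 -> acc=1095 shift=14 [end]
Varint 4: bytes[8:10] = C7 08 -> value 1095 (2 byte(s))
  byte[10]=0xE0 cont=1 payload=0x60=96: acc |= 96<<0 -> acc=96 shift=7
  byte[11]=0xF5 cont=1 payload=0x75=117: acc |= 117<<7 -> acc=15072 shift=14
  byte[12]=0xB5 cont=1 payload=0x35=53: acc |= 53<<14 -> acc=883424 shift=21
  byte[13]=0x38 cont=0 payload=0x38=56: acc |= 56<<21 -> acc=118323936 shift=28 [end]
Varint 5: bytes[10:14] = E0 F5 B5 38 -> value 118323936 (4 byte(s))
  byte[14]=0xB1 cont=1 payload=0x31=49: acc |= 49<<0 -> acc=49 shift=7
  byte[15]=0x45 cont=0 payload=0x45=69: acc |= 69<<7 -> acc=8881 shift=14 [end]
Varint 6: bytes[14:16] = B1 45 -> value 8881 (2 byte(s))
  byte[16]=0xD4 cont=1 payload=0x54=84: acc |= 84<<0 -> acc=84 shift=7
  byte[17]=0xAE cont=1 payload=0x2E=46: acc |= 46<<7 -> acc=5972 shift=14
  byte[18]=0x27 cont=0 payload=0x27=39: acc |= 39<<14 -> acc=644948 shift=21 [end]
Varint 7: bytes[16:19] = D4 AE 27 -> value 644948 (3 byte(s))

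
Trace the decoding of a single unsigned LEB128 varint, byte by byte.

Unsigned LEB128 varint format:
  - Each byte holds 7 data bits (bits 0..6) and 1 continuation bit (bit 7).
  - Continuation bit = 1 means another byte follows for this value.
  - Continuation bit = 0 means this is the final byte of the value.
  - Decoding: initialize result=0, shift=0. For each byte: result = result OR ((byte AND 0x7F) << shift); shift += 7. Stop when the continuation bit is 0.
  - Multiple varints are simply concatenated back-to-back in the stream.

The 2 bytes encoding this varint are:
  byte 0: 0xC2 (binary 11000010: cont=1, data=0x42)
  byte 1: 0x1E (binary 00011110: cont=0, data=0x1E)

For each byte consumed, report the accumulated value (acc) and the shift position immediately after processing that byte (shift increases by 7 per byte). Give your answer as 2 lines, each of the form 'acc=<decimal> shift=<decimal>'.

Answer: acc=66 shift=7
acc=3906 shift=14

Derivation:
byte 0=0xC2: payload=0x42=66, contrib = 66<<0 = 66; acc -> 66, shift -> 7
byte 1=0x1E: payload=0x1E=30, contrib = 30<<7 = 3840; acc -> 3906, shift -> 14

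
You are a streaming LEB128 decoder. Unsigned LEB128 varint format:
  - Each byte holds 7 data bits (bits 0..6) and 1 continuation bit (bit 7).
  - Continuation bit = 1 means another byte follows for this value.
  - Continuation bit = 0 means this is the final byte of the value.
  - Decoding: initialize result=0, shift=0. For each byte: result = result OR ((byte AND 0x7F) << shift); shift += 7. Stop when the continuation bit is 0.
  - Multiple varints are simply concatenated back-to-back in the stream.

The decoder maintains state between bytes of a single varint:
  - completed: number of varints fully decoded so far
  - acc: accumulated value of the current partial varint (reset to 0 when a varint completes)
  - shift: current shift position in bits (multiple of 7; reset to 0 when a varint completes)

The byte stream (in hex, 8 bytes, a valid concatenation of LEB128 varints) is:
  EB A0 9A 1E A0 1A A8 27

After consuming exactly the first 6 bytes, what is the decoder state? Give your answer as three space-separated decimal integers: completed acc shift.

byte[0]=0xEB cont=1 payload=0x6B: acc |= 107<<0 -> completed=0 acc=107 shift=7
byte[1]=0xA0 cont=1 payload=0x20: acc |= 32<<7 -> completed=0 acc=4203 shift=14
byte[2]=0x9A cont=1 payload=0x1A: acc |= 26<<14 -> completed=0 acc=430187 shift=21
byte[3]=0x1E cont=0 payload=0x1E: varint #1 complete (value=63344747); reset -> completed=1 acc=0 shift=0
byte[4]=0xA0 cont=1 payload=0x20: acc |= 32<<0 -> completed=1 acc=32 shift=7
byte[5]=0x1A cont=0 payload=0x1A: varint #2 complete (value=3360); reset -> completed=2 acc=0 shift=0

Answer: 2 0 0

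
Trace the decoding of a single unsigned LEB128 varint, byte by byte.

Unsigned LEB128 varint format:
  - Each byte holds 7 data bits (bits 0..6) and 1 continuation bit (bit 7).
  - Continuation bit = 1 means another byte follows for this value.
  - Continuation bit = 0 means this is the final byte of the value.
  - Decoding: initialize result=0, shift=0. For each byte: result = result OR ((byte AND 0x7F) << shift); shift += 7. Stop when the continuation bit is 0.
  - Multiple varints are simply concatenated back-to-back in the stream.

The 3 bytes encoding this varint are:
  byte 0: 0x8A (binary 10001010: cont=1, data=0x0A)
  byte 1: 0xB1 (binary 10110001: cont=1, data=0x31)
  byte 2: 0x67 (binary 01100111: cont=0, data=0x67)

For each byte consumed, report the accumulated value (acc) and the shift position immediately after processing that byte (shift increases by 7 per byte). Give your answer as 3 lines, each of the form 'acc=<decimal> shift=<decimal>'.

Answer: acc=10 shift=7
acc=6282 shift=14
acc=1693834 shift=21

Derivation:
byte 0=0x8A: payload=0x0A=10, contrib = 10<<0 = 10; acc -> 10, shift -> 7
byte 1=0xB1: payload=0x31=49, contrib = 49<<7 = 6272; acc -> 6282, shift -> 14
byte 2=0x67: payload=0x67=103, contrib = 103<<14 = 1687552; acc -> 1693834, shift -> 21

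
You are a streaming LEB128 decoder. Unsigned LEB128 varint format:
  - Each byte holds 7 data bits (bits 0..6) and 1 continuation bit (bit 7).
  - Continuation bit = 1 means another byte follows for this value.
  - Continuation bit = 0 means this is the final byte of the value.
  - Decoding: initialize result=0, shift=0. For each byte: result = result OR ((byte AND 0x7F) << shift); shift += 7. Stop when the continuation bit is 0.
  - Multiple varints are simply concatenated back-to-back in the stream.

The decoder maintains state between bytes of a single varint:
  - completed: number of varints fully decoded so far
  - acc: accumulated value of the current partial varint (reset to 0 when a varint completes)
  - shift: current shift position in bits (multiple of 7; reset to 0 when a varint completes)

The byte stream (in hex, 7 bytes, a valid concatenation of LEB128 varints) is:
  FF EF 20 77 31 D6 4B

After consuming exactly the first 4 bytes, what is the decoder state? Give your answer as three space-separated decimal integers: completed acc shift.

Answer: 2 0 0

Derivation:
byte[0]=0xFF cont=1 payload=0x7F: acc |= 127<<0 -> completed=0 acc=127 shift=7
byte[1]=0xEF cont=1 payload=0x6F: acc |= 111<<7 -> completed=0 acc=14335 shift=14
byte[2]=0x20 cont=0 payload=0x20: varint #1 complete (value=538623); reset -> completed=1 acc=0 shift=0
byte[3]=0x77 cont=0 payload=0x77: varint #2 complete (value=119); reset -> completed=2 acc=0 shift=0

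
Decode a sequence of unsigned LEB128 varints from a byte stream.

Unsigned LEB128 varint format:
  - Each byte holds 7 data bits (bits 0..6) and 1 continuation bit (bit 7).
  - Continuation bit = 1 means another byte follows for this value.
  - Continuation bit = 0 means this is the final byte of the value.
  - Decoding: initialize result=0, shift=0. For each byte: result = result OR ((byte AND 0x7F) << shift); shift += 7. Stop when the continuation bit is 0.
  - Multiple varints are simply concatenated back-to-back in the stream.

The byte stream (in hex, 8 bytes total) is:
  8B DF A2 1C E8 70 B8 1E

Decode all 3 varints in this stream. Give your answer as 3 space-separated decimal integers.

Answer: 59289483 14440 3896

Derivation:
  byte[0]=0x8B cont=1 payload=0x0B=11: acc |= 11<<0 -> acc=11 shift=7
  byte[1]=0xDF cont=1 payload=0x5F=95: acc |= 95<<7 -> acc=12171 shift=14
  byte[2]=0xA2 cont=1 payload=0x22=34: acc |= 34<<14 -> acc=569227 shift=21
  byte[3]=0x1C cont=0 payload=0x1C=28: acc |= 28<<21 -> acc=59289483 shift=28 [end]
Varint 1: bytes[0:4] = 8B DF A2 1C -> value 59289483 (4 byte(s))
  byte[4]=0xE8 cont=1 payload=0x68=104: acc |= 104<<0 -> acc=104 shift=7
  byte[5]=0x70 cont=0 payload=0x70=112: acc |= 112<<7 -> acc=14440 shift=14 [end]
Varint 2: bytes[4:6] = E8 70 -> value 14440 (2 byte(s))
  byte[6]=0xB8 cont=1 payload=0x38=56: acc |= 56<<0 -> acc=56 shift=7
  byte[7]=0x1E cont=0 payload=0x1E=30: acc |= 30<<7 -> acc=3896 shift=14 [end]
Varint 3: bytes[6:8] = B8 1E -> value 3896 (2 byte(s))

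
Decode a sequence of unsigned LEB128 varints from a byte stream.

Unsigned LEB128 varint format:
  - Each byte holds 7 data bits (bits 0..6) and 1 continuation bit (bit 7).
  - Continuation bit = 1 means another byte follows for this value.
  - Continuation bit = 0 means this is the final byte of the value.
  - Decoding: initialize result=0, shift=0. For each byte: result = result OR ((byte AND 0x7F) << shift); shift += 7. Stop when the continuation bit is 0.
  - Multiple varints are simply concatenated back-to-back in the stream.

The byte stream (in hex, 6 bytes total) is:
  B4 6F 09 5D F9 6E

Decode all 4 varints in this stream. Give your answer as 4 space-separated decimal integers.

  byte[0]=0xB4 cont=1 payload=0x34=52: acc |= 52<<0 -> acc=52 shift=7
  byte[1]=0x6F cont=0 payload=0x6F=111: acc |= 111<<7 -> acc=14260 shift=14 [end]
Varint 1: bytes[0:2] = B4 6F -> value 14260 (2 byte(s))
  byte[2]=0x09 cont=0 payload=0x09=9: acc |= 9<<0 -> acc=9 shift=7 [end]
Varint 2: bytes[2:3] = 09 -> value 9 (1 byte(s))
  byte[3]=0x5D cont=0 payload=0x5D=93: acc |= 93<<0 -> acc=93 shift=7 [end]
Varint 3: bytes[3:4] = 5D -> value 93 (1 byte(s))
  byte[4]=0xF9 cont=1 payload=0x79=121: acc |= 121<<0 -> acc=121 shift=7
  byte[5]=0x6E cont=0 payload=0x6E=110: acc |= 110<<7 -> acc=14201 shift=14 [end]
Varint 4: bytes[4:6] = F9 6E -> value 14201 (2 byte(s))

Answer: 14260 9 93 14201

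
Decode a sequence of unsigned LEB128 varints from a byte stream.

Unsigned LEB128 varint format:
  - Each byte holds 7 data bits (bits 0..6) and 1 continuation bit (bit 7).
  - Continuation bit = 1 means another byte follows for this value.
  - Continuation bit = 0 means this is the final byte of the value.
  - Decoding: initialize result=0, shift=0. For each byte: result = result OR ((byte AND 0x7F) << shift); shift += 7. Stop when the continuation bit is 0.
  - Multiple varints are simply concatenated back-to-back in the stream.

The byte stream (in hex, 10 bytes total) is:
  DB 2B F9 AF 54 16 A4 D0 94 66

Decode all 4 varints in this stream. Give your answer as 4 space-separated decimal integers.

  byte[0]=0xDB cont=1 payload=0x5B=91: acc |= 91<<0 -> acc=91 shift=7
  byte[1]=0x2B cont=0 payload=0x2B=43: acc |= 43<<7 -> acc=5595 shift=14 [end]
Varint 1: bytes[0:2] = DB 2B -> value 5595 (2 byte(s))
  byte[2]=0xF9 cont=1 payload=0x79=121: acc |= 121<<0 -> acc=121 shift=7
  byte[3]=0xAF cont=1 payload=0x2F=47: acc |= 47<<7 -> acc=6137 shift=14
  byte[4]=0x54 cont=0 payload=0x54=84: acc |= 84<<14 -> acc=1382393 shift=21 [end]
Varint 2: bytes[2:5] = F9 AF 54 -> value 1382393 (3 byte(s))
  byte[5]=0x16 cont=0 payload=0x16=22: acc |= 22<<0 -> acc=22 shift=7 [end]
Varint 3: bytes[5:6] = 16 -> value 22 (1 byte(s))
  byte[6]=0xA4 cont=1 payload=0x24=36: acc |= 36<<0 -> acc=36 shift=7
  byte[7]=0xD0 cont=1 payload=0x50=80: acc |= 80<<7 -> acc=10276 shift=14
  byte[8]=0x94 cont=1 payload=0x14=20: acc |= 20<<14 -> acc=337956 shift=21
  byte[9]=0x66 cont=0 payload=0x66=102: acc |= 102<<21 -> acc=214247460 shift=28 [end]
Varint 4: bytes[6:10] = A4 D0 94 66 -> value 214247460 (4 byte(s))

Answer: 5595 1382393 22 214247460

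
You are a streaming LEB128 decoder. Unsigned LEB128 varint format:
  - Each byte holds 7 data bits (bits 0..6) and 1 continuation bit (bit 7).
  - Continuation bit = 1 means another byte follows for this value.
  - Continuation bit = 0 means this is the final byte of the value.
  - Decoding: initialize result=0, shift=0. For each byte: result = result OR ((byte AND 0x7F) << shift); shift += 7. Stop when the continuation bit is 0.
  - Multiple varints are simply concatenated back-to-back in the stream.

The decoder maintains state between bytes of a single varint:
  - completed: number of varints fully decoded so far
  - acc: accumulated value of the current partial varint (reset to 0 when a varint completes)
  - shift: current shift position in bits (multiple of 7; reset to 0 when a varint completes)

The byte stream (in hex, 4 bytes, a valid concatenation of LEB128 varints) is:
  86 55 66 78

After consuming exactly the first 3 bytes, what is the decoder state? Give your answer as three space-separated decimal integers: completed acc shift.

byte[0]=0x86 cont=1 payload=0x06: acc |= 6<<0 -> completed=0 acc=6 shift=7
byte[1]=0x55 cont=0 payload=0x55: varint #1 complete (value=10886); reset -> completed=1 acc=0 shift=0
byte[2]=0x66 cont=0 payload=0x66: varint #2 complete (value=102); reset -> completed=2 acc=0 shift=0

Answer: 2 0 0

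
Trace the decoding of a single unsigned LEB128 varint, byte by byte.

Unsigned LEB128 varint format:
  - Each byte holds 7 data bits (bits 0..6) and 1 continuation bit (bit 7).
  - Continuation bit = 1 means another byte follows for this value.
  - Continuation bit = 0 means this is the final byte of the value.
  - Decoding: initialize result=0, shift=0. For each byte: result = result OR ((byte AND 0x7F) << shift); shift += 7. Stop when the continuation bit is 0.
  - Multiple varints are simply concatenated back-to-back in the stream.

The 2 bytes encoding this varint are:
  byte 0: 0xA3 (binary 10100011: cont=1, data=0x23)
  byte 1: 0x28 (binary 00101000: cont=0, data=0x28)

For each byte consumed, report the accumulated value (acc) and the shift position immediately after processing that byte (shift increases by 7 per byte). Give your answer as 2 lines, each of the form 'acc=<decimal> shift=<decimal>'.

byte 0=0xA3: payload=0x23=35, contrib = 35<<0 = 35; acc -> 35, shift -> 7
byte 1=0x28: payload=0x28=40, contrib = 40<<7 = 5120; acc -> 5155, shift -> 14

Answer: acc=35 shift=7
acc=5155 shift=14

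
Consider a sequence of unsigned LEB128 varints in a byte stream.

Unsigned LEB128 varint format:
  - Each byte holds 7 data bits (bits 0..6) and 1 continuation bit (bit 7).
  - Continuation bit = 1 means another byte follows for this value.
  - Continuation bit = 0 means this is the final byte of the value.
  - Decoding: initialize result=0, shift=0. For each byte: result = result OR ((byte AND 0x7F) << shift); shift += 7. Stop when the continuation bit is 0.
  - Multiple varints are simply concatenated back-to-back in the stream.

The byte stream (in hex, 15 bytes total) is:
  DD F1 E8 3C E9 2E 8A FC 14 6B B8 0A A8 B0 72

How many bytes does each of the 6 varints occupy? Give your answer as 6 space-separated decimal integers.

Answer: 4 2 3 1 2 3

Derivation:
  byte[0]=0xDD cont=1 payload=0x5D=93: acc |= 93<<0 -> acc=93 shift=7
  byte[1]=0xF1 cont=1 payload=0x71=113: acc |= 113<<7 -> acc=14557 shift=14
  byte[2]=0xE8 cont=1 payload=0x68=104: acc |= 104<<14 -> acc=1718493 shift=21
  byte[3]=0x3C cont=0 payload=0x3C=60: acc |= 60<<21 -> acc=127547613 shift=28 [end]
Varint 1: bytes[0:4] = DD F1 E8 3C -> value 127547613 (4 byte(s))
  byte[4]=0xE9 cont=1 payload=0x69=105: acc |= 105<<0 -> acc=105 shift=7
  byte[5]=0x2E cont=0 payload=0x2E=46: acc |= 46<<7 -> acc=5993 shift=14 [end]
Varint 2: bytes[4:6] = E9 2E -> value 5993 (2 byte(s))
  byte[6]=0x8A cont=1 payload=0x0A=10: acc |= 10<<0 -> acc=10 shift=7
  byte[7]=0xFC cont=1 payload=0x7C=124: acc |= 124<<7 -> acc=15882 shift=14
  byte[8]=0x14 cont=0 payload=0x14=20: acc |= 20<<14 -> acc=343562 shift=21 [end]
Varint 3: bytes[6:9] = 8A FC 14 -> value 343562 (3 byte(s))
  byte[9]=0x6B cont=0 payload=0x6B=107: acc |= 107<<0 -> acc=107 shift=7 [end]
Varint 4: bytes[9:10] = 6B -> value 107 (1 byte(s))
  byte[10]=0xB8 cont=1 payload=0x38=56: acc |= 56<<0 -> acc=56 shift=7
  byte[11]=0x0A cont=0 payload=0x0A=10: acc |= 10<<7 -> acc=1336 shift=14 [end]
Varint 5: bytes[10:12] = B8 0A -> value 1336 (2 byte(s))
  byte[12]=0xA8 cont=1 payload=0x28=40: acc |= 40<<0 -> acc=40 shift=7
  byte[13]=0xB0 cont=1 payload=0x30=48: acc |= 48<<7 -> acc=6184 shift=14
  byte[14]=0x72 cont=0 payload=0x72=114: acc |= 114<<14 -> acc=1873960 shift=21 [end]
Varint 6: bytes[12:15] = A8 B0 72 -> value 1873960 (3 byte(s))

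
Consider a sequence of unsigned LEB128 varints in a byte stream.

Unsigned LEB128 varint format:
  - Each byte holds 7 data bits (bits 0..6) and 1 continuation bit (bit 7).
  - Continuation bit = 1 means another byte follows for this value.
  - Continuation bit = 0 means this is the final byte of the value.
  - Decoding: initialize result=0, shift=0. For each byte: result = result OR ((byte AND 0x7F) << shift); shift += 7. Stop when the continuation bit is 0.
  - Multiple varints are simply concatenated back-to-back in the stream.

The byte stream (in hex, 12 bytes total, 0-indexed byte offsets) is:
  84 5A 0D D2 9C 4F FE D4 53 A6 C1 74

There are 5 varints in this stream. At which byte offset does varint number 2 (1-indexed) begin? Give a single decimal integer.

  byte[0]=0x84 cont=1 payload=0x04=4: acc |= 4<<0 -> acc=4 shift=7
  byte[1]=0x5A cont=0 payload=0x5A=90: acc |= 90<<7 -> acc=11524 shift=14 [end]
Varint 1: bytes[0:2] = 84 5A -> value 11524 (2 byte(s))
  byte[2]=0x0D cont=0 payload=0x0D=13: acc |= 13<<0 -> acc=13 shift=7 [end]
Varint 2: bytes[2:3] = 0D -> value 13 (1 byte(s))
  byte[3]=0xD2 cont=1 payload=0x52=82: acc |= 82<<0 -> acc=82 shift=7
  byte[4]=0x9C cont=1 payload=0x1C=28: acc |= 28<<7 -> acc=3666 shift=14
  byte[5]=0x4F cont=0 payload=0x4F=79: acc |= 79<<14 -> acc=1298002 shift=21 [end]
Varint 3: bytes[3:6] = D2 9C 4F -> value 1298002 (3 byte(s))
  byte[6]=0xFE cont=1 payload=0x7E=126: acc |= 126<<0 -> acc=126 shift=7
  byte[7]=0xD4 cont=1 payload=0x54=84: acc |= 84<<7 -> acc=10878 shift=14
  byte[8]=0x53 cont=0 payload=0x53=83: acc |= 83<<14 -> acc=1370750 shift=21 [end]
Varint 4: bytes[6:9] = FE D4 53 -> value 1370750 (3 byte(s))
  byte[9]=0xA6 cont=1 payload=0x26=38: acc |= 38<<0 -> acc=38 shift=7
  byte[10]=0xC1 cont=1 payload=0x41=65: acc |= 65<<7 -> acc=8358 shift=14
  byte[11]=0x74 cont=0 payload=0x74=116: acc |= 116<<14 -> acc=1908902 shift=21 [end]
Varint 5: bytes[9:12] = A6 C1 74 -> value 1908902 (3 byte(s))

Answer: 2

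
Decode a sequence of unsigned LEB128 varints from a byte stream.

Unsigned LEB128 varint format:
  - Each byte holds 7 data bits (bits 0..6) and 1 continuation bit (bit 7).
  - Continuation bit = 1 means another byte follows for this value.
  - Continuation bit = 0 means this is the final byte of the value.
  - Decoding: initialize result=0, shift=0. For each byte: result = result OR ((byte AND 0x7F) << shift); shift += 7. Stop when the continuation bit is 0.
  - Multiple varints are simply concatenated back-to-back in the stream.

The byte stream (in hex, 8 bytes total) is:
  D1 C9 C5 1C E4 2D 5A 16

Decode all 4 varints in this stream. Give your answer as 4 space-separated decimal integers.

Answer: 59860177 5860 90 22

Derivation:
  byte[0]=0xD1 cont=1 payload=0x51=81: acc |= 81<<0 -> acc=81 shift=7
  byte[1]=0xC9 cont=1 payload=0x49=73: acc |= 73<<7 -> acc=9425 shift=14
  byte[2]=0xC5 cont=1 payload=0x45=69: acc |= 69<<14 -> acc=1139921 shift=21
  byte[3]=0x1C cont=0 payload=0x1C=28: acc |= 28<<21 -> acc=59860177 shift=28 [end]
Varint 1: bytes[0:4] = D1 C9 C5 1C -> value 59860177 (4 byte(s))
  byte[4]=0xE4 cont=1 payload=0x64=100: acc |= 100<<0 -> acc=100 shift=7
  byte[5]=0x2D cont=0 payload=0x2D=45: acc |= 45<<7 -> acc=5860 shift=14 [end]
Varint 2: bytes[4:6] = E4 2D -> value 5860 (2 byte(s))
  byte[6]=0x5A cont=0 payload=0x5A=90: acc |= 90<<0 -> acc=90 shift=7 [end]
Varint 3: bytes[6:7] = 5A -> value 90 (1 byte(s))
  byte[7]=0x16 cont=0 payload=0x16=22: acc |= 22<<0 -> acc=22 shift=7 [end]
Varint 4: bytes[7:8] = 16 -> value 22 (1 byte(s))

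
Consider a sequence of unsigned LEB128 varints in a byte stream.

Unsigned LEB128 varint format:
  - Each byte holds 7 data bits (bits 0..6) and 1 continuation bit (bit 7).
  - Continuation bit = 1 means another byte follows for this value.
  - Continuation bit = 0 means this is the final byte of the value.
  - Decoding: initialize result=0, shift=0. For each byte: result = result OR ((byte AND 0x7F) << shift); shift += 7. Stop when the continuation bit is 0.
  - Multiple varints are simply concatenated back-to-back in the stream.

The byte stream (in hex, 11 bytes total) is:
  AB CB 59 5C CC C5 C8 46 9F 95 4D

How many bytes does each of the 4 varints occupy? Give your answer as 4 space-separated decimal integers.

Answer: 3 1 4 3

Derivation:
  byte[0]=0xAB cont=1 payload=0x2B=43: acc |= 43<<0 -> acc=43 shift=7
  byte[1]=0xCB cont=1 payload=0x4B=75: acc |= 75<<7 -> acc=9643 shift=14
  byte[2]=0x59 cont=0 payload=0x59=89: acc |= 89<<14 -> acc=1467819 shift=21 [end]
Varint 1: bytes[0:3] = AB CB 59 -> value 1467819 (3 byte(s))
  byte[3]=0x5C cont=0 payload=0x5C=92: acc |= 92<<0 -> acc=92 shift=7 [end]
Varint 2: bytes[3:4] = 5C -> value 92 (1 byte(s))
  byte[4]=0xCC cont=1 payload=0x4C=76: acc |= 76<<0 -> acc=76 shift=7
  byte[5]=0xC5 cont=1 payload=0x45=69: acc |= 69<<7 -> acc=8908 shift=14
  byte[6]=0xC8 cont=1 payload=0x48=72: acc |= 72<<14 -> acc=1188556 shift=21
  byte[7]=0x46 cont=0 payload=0x46=70: acc |= 70<<21 -> acc=147989196 shift=28 [end]
Varint 3: bytes[4:8] = CC C5 C8 46 -> value 147989196 (4 byte(s))
  byte[8]=0x9F cont=1 payload=0x1F=31: acc |= 31<<0 -> acc=31 shift=7
  byte[9]=0x95 cont=1 payload=0x15=21: acc |= 21<<7 -> acc=2719 shift=14
  byte[10]=0x4D cont=0 payload=0x4D=77: acc |= 77<<14 -> acc=1264287 shift=21 [end]
Varint 4: bytes[8:11] = 9F 95 4D -> value 1264287 (3 byte(s))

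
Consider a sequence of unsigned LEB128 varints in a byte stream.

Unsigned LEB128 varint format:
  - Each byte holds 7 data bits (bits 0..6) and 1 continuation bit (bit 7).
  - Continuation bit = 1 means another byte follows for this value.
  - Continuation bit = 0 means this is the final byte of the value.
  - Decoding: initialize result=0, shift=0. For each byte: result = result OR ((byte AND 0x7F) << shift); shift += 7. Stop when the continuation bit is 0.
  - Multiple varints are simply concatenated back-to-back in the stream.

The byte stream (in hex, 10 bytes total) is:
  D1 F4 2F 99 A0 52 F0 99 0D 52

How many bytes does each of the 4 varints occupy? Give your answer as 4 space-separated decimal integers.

Answer: 3 3 3 1

Derivation:
  byte[0]=0xD1 cont=1 payload=0x51=81: acc |= 81<<0 -> acc=81 shift=7
  byte[1]=0xF4 cont=1 payload=0x74=116: acc |= 116<<7 -> acc=14929 shift=14
  byte[2]=0x2F cont=0 payload=0x2F=47: acc |= 47<<14 -> acc=784977 shift=21 [end]
Varint 1: bytes[0:3] = D1 F4 2F -> value 784977 (3 byte(s))
  byte[3]=0x99 cont=1 payload=0x19=25: acc |= 25<<0 -> acc=25 shift=7
  byte[4]=0xA0 cont=1 payload=0x20=32: acc |= 32<<7 -> acc=4121 shift=14
  byte[5]=0x52 cont=0 payload=0x52=82: acc |= 82<<14 -> acc=1347609 shift=21 [end]
Varint 2: bytes[3:6] = 99 A0 52 -> value 1347609 (3 byte(s))
  byte[6]=0xF0 cont=1 payload=0x70=112: acc |= 112<<0 -> acc=112 shift=7
  byte[7]=0x99 cont=1 payload=0x19=25: acc |= 25<<7 -> acc=3312 shift=14
  byte[8]=0x0D cont=0 payload=0x0D=13: acc |= 13<<14 -> acc=216304 shift=21 [end]
Varint 3: bytes[6:9] = F0 99 0D -> value 216304 (3 byte(s))
  byte[9]=0x52 cont=0 payload=0x52=82: acc |= 82<<0 -> acc=82 shift=7 [end]
Varint 4: bytes[9:10] = 52 -> value 82 (1 byte(s))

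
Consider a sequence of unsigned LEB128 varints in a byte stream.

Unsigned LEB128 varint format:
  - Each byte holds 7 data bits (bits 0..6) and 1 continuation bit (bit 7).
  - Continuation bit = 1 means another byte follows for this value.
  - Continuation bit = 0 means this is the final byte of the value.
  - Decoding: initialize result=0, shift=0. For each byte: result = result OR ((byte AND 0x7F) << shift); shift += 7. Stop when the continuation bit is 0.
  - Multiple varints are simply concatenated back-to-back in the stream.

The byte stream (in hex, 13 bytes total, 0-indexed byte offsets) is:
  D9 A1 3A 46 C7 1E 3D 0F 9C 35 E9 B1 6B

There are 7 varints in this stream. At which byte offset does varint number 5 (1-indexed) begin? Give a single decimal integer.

Answer: 7

Derivation:
  byte[0]=0xD9 cont=1 payload=0x59=89: acc |= 89<<0 -> acc=89 shift=7
  byte[1]=0xA1 cont=1 payload=0x21=33: acc |= 33<<7 -> acc=4313 shift=14
  byte[2]=0x3A cont=0 payload=0x3A=58: acc |= 58<<14 -> acc=954585 shift=21 [end]
Varint 1: bytes[0:3] = D9 A1 3A -> value 954585 (3 byte(s))
  byte[3]=0x46 cont=0 payload=0x46=70: acc |= 70<<0 -> acc=70 shift=7 [end]
Varint 2: bytes[3:4] = 46 -> value 70 (1 byte(s))
  byte[4]=0xC7 cont=1 payload=0x47=71: acc |= 71<<0 -> acc=71 shift=7
  byte[5]=0x1E cont=0 payload=0x1E=30: acc |= 30<<7 -> acc=3911 shift=14 [end]
Varint 3: bytes[4:6] = C7 1E -> value 3911 (2 byte(s))
  byte[6]=0x3D cont=0 payload=0x3D=61: acc |= 61<<0 -> acc=61 shift=7 [end]
Varint 4: bytes[6:7] = 3D -> value 61 (1 byte(s))
  byte[7]=0x0F cont=0 payload=0x0F=15: acc |= 15<<0 -> acc=15 shift=7 [end]
Varint 5: bytes[7:8] = 0F -> value 15 (1 byte(s))
  byte[8]=0x9C cont=1 payload=0x1C=28: acc |= 28<<0 -> acc=28 shift=7
  byte[9]=0x35 cont=0 payload=0x35=53: acc |= 53<<7 -> acc=6812 shift=14 [end]
Varint 6: bytes[8:10] = 9C 35 -> value 6812 (2 byte(s))
  byte[10]=0xE9 cont=1 payload=0x69=105: acc |= 105<<0 -> acc=105 shift=7
  byte[11]=0xB1 cont=1 payload=0x31=49: acc |= 49<<7 -> acc=6377 shift=14
  byte[12]=0x6B cont=0 payload=0x6B=107: acc |= 107<<14 -> acc=1759465 shift=21 [end]
Varint 7: bytes[10:13] = E9 B1 6B -> value 1759465 (3 byte(s))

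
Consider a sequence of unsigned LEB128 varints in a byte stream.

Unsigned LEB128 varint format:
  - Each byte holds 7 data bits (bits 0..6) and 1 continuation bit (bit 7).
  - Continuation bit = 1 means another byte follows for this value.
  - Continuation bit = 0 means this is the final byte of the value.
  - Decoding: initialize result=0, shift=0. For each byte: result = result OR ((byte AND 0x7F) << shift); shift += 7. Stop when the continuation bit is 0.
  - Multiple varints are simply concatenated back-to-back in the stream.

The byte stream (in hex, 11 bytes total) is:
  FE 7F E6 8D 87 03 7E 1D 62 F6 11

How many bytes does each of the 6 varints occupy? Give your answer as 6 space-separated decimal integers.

  byte[0]=0xFE cont=1 payload=0x7E=126: acc |= 126<<0 -> acc=126 shift=7
  byte[1]=0x7F cont=0 payload=0x7F=127: acc |= 127<<7 -> acc=16382 shift=14 [end]
Varint 1: bytes[0:2] = FE 7F -> value 16382 (2 byte(s))
  byte[2]=0xE6 cont=1 payload=0x66=102: acc |= 102<<0 -> acc=102 shift=7
  byte[3]=0x8D cont=1 payload=0x0D=13: acc |= 13<<7 -> acc=1766 shift=14
  byte[4]=0x87 cont=1 payload=0x07=7: acc |= 7<<14 -> acc=116454 shift=21
  byte[5]=0x03 cont=0 payload=0x03=3: acc |= 3<<21 -> acc=6407910 shift=28 [end]
Varint 2: bytes[2:6] = E6 8D 87 03 -> value 6407910 (4 byte(s))
  byte[6]=0x7E cont=0 payload=0x7E=126: acc |= 126<<0 -> acc=126 shift=7 [end]
Varint 3: bytes[6:7] = 7E -> value 126 (1 byte(s))
  byte[7]=0x1D cont=0 payload=0x1D=29: acc |= 29<<0 -> acc=29 shift=7 [end]
Varint 4: bytes[7:8] = 1D -> value 29 (1 byte(s))
  byte[8]=0x62 cont=0 payload=0x62=98: acc |= 98<<0 -> acc=98 shift=7 [end]
Varint 5: bytes[8:9] = 62 -> value 98 (1 byte(s))
  byte[9]=0xF6 cont=1 payload=0x76=118: acc |= 118<<0 -> acc=118 shift=7
  byte[10]=0x11 cont=0 payload=0x11=17: acc |= 17<<7 -> acc=2294 shift=14 [end]
Varint 6: bytes[9:11] = F6 11 -> value 2294 (2 byte(s))

Answer: 2 4 1 1 1 2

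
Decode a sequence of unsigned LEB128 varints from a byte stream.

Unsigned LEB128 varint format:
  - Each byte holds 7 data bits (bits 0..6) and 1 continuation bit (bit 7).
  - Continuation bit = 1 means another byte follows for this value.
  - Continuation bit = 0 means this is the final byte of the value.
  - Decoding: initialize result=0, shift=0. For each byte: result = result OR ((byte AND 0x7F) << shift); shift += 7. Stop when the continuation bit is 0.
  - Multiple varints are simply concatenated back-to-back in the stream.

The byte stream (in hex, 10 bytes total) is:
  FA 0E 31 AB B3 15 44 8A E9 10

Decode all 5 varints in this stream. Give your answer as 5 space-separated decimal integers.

  byte[0]=0xFA cont=1 payload=0x7A=122: acc |= 122<<0 -> acc=122 shift=7
  byte[1]=0x0E cont=0 payload=0x0E=14: acc |= 14<<7 -> acc=1914 shift=14 [end]
Varint 1: bytes[0:2] = FA 0E -> value 1914 (2 byte(s))
  byte[2]=0x31 cont=0 payload=0x31=49: acc |= 49<<0 -> acc=49 shift=7 [end]
Varint 2: bytes[2:3] = 31 -> value 49 (1 byte(s))
  byte[3]=0xAB cont=1 payload=0x2B=43: acc |= 43<<0 -> acc=43 shift=7
  byte[4]=0xB3 cont=1 payload=0x33=51: acc |= 51<<7 -> acc=6571 shift=14
  byte[5]=0x15 cont=0 payload=0x15=21: acc |= 21<<14 -> acc=350635 shift=21 [end]
Varint 3: bytes[3:6] = AB B3 15 -> value 350635 (3 byte(s))
  byte[6]=0x44 cont=0 payload=0x44=68: acc |= 68<<0 -> acc=68 shift=7 [end]
Varint 4: bytes[6:7] = 44 -> value 68 (1 byte(s))
  byte[7]=0x8A cont=1 payload=0x0A=10: acc |= 10<<0 -> acc=10 shift=7
  byte[8]=0xE9 cont=1 payload=0x69=105: acc |= 105<<7 -> acc=13450 shift=14
  byte[9]=0x10 cont=0 payload=0x10=16: acc |= 16<<14 -> acc=275594 shift=21 [end]
Varint 5: bytes[7:10] = 8A E9 10 -> value 275594 (3 byte(s))

Answer: 1914 49 350635 68 275594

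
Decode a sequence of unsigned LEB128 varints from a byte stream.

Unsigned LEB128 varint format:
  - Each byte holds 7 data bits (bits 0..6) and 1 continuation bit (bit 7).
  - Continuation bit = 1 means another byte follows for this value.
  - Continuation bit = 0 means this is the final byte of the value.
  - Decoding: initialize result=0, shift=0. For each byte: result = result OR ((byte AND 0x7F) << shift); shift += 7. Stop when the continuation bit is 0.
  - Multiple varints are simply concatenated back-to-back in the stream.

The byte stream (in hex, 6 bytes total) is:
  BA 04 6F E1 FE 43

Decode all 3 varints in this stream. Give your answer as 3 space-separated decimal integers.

  byte[0]=0xBA cont=1 payload=0x3A=58: acc |= 58<<0 -> acc=58 shift=7
  byte[1]=0x04 cont=0 payload=0x04=4: acc |= 4<<7 -> acc=570 shift=14 [end]
Varint 1: bytes[0:2] = BA 04 -> value 570 (2 byte(s))
  byte[2]=0x6F cont=0 payload=0x6F=111: acc |= 111<<0 -> acc=111 shift=7 [end]
Varint 2: bytes[2:3] = 6F -> value 111 (1 byte(s))
  byte[3]=0xE1 cont=1 payload=0x61=97: acc |= 97<<0 -> acc=97 shift=7
  byte[4]=0xFE cont=1 payload=0x7E=126: acc |= 126<<7 -> acc=16225 shift=14
  byte[5]=0x43 cont=0 payload=0x43=67: acc |= 67<<14 -> acc=1113953 shift=21 [end]
Varint 3: bytes[3:6] = E1 FE 43 -> value 1113953 (3 byte(s))

Answer: 570 111 1113953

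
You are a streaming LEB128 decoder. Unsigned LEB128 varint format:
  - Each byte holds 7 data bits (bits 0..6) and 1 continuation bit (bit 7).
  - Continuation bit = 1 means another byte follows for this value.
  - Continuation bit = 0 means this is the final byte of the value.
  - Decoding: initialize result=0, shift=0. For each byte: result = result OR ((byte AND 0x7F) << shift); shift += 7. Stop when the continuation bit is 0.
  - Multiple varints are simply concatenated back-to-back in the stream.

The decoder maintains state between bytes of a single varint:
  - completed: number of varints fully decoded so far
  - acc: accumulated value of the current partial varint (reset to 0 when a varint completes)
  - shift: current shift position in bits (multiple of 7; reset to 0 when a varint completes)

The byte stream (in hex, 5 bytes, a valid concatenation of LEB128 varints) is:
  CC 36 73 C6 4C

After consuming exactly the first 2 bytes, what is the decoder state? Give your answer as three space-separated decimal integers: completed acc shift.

byte[0]=0xCC cont=1 payload=0x4C: acc |= 76<<0 -> completed=0 acc=76 shift=7
byte[1]=0x36 cont=0 payload=0x36: varint #1 complete (value=6988); reset -> completed=1 acc=0 shift=0

Answer: 1 0 0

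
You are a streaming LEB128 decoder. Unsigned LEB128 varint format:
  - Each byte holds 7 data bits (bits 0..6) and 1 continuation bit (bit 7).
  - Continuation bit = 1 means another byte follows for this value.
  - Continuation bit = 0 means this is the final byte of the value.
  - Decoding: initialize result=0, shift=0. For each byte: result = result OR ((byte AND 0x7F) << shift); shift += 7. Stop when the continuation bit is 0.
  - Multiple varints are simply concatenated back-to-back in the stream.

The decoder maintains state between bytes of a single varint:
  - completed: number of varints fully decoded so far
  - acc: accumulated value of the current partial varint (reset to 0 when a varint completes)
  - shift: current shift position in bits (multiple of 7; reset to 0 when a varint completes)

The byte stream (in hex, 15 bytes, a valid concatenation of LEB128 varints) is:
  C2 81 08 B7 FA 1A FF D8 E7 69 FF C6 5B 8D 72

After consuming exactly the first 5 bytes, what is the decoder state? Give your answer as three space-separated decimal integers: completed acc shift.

Answer: 1 15671 14

Derivation:
byte[0]=0xC2 cont=1 payload=0x42: acc |= 66<<0 -> completed=0 acc=66 shift=7
byte[1]=0x81 cont=1 payload=0x01: acc |= 1<<7 -> completed=0 acc=194 shift=14
byte[2]=0x08 cont=0 payload=0x08: varint #1 complete (value=131266); reset -> completed=1 acc=0 shift=0
byte[3]=0xB7 cont=1 payload=0x37: acc |= 55<<0 -> completed=1 acc=55 shift=7
byte[4]=0xFA cont=1 payload=0x7A: acc |= 122<<7 -> completed=1 acc=15671 shift=14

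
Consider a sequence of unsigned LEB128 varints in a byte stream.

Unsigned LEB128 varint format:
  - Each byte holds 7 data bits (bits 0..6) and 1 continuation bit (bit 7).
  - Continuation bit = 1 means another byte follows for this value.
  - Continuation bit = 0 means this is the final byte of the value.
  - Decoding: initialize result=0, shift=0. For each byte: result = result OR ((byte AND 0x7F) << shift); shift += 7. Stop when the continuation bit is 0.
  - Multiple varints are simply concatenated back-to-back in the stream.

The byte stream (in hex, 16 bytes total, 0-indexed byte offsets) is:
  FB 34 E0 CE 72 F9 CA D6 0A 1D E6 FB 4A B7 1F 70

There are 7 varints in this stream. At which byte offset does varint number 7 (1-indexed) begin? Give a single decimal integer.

Answer: 15

Derivation:
  byte[0]=0xFB cont=1 payload=0x7B=123: acc |= 123<<0 -> acc=123 shift=7
  byte[1]=0x34 cont=0 payload=0x34=52: acc |= 52<<7 -> acc=6779 shift=14 [end]
Varint 1: bytes[0:2] = FB 34 -> value 6779 (2 byte(s))
  byte[2]=0xE0 cont=1 payload=0x60=96: acc |= 96<<0 -> acc=96 shift=7
  byte[3]=0xCE cont=1 payload=0x4E=78: acc |= 78<<7 -> acc=10080 shift=14
  byte[4]=0x72 cont=0 payload=0x72=114: acc |= 114<<14 -> acc=1877856 shift=21 [end]
Varint 2: bytes[2:5] = E0 CE 72 -> value 1877856 (3 byte(s))
  byte[5]=0xF9 cont=1 payload=0x79=121: acc |= 121<<0 -> acc=121 shift=7
  byte[6]=0xCA cont=1 payload=0x4A=74: acc |= 74<<7 -> acc=9593 shift=14
  byte[7]=0xD6 cont=1 payload=0x56=86: acc |= 86<<14 -> acc=1418617 shift=21
  byte[8]=0x0A cont=0 payload=0x0A=10: acc |= 10<<21 -> acc=22390137 shift=28 [end]
Varint 3: bytes[5:9] = F9 CA D6 0A -> value 22390137 (4 byte(s))
  byte[9]=0x1D cont=0 payload=0x1D=29: acc |= 29<<0 -> acc=29 shift=7 [end]
Varint 4: bytes[9:10] = 1D -> value 29 (1 byte(s))
  byte[10]=0xE6 cont=1 payload=0x66=102: acc |= 102<<0 -> acc=102 shift=7
  byte[11]=0xFB cont=1 payload=0x7B=123: acc |= 123<<7 -> acc=15846 shift=14
  byte[12]=0x4A cont=0 payload=0x4A=74: acc |= 74<<14 -> acc=1228262 shift=21 [end]
Varint 5: bytes[10:13] = E6 FB 4A -> value 1228262 (3 byte(s))
  byte[13]=0xB7 cont=1 payload=0x37=55: acc |= 55<<0 -> acc=55 shift=7
  byte[14]=0x1F cont=0 payload=0x1F=31: acc |= 31<<7 -> acc=4023 shift=14 [end]
Varint 6: bytes[13:15] = B7 1F -> value 4023 (2 byte(s))
  byte[15]=0x70 cont=0 payload=0x70=112: acc |= 112<<0 -> acc=112 shift=7 [end]
Varint 7: bytes[15:16] = 70 -> value 112 (1 byte(s))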